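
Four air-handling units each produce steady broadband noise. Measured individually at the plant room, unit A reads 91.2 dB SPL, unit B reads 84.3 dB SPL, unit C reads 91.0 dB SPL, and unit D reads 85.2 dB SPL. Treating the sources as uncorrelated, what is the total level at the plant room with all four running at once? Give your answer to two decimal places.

95.02 dB SPL

Uncorrelated sources add in intensity (power), not in dB.
L_total = 10·log₁₀(10^(91.2/10) + 10^(84.3/10) + 10^(91.0/10) + 10^(85.2/10)) = 10·log₁₀(3177000000) = 95.02 dB SPL.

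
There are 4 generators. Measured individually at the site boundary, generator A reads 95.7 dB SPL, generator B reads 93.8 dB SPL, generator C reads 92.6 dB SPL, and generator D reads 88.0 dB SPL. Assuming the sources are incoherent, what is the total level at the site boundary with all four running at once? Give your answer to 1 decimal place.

Incoherent sources sum as intensities:
L_total = 10·log₁₀(10^(95.7/10) + 10^(93.8/10) + 10^(92.6/10) + 10^(88.0/10)) = 10·log₁₀(8565000000) = 99.3 dB SPL.

99.3 dB SPL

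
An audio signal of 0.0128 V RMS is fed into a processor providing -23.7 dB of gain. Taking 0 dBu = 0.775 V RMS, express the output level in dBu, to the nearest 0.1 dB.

-59.3 dBu

Input level: 20·log₁₀(0.0128/0.775) = -35.64 dBu.
Output: -35.64 − 23.7 = -59.3 dBu.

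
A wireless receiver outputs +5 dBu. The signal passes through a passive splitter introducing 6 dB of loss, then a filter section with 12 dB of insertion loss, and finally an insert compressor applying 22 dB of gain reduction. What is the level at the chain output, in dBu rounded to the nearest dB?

Gain stages sum in dB:
+5 − 6 − 12 − 22 = -35 dBu.

-35 dBu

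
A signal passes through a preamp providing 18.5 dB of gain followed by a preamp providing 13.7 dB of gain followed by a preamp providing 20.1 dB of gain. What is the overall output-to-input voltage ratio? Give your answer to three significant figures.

412

Net gain = 18.5 + 13.7 + 20.1 = 52.3 dB.
Voltage ratio = 10^(52.3/20) = 412.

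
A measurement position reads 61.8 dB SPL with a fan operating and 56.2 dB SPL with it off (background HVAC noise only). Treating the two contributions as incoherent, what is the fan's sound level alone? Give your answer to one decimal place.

Subtract intensities: L_src = 10·log₁₀(10^(L_total/10) − 10^(L_bg/10)).
L_src = 10·log₁₀(10^(61.8/10) − 10^(56.2/10)) = 10·log₁₀(1097000) = 60.4 dB SPL.

60.4 dB SPL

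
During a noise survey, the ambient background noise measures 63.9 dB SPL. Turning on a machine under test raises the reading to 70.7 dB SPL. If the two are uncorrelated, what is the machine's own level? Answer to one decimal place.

Remove the background by subtracting linear intensities:
L_src = 10·log₁₀(10^(70.7/10) − 10^(63.9/10)) = 10·log₁₀(9294000) = 69.7 dB SPL.

69.7 dB SPL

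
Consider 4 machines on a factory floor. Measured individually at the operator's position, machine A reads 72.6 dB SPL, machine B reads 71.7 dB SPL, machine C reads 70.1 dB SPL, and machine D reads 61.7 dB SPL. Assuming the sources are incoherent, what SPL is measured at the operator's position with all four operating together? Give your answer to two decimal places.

76.50 dB SPL

Uncorrelated sources add in intensity (power), not in dB.
L_total = 10·log₁₀(10^(72.6/10) + 10^(71.7/10) + 10^(70.1/10) + 10^(61.7/10)) = 10·log₁₀(44700000) = 76.50 dB SPL.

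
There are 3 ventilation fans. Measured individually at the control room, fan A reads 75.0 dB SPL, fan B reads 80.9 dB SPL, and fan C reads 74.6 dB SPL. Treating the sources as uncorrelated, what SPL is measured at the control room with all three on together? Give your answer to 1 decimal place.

Incoherent sources sum as intensities:
L_total = 10·log₁₀(10^(75.0/10) + 10^(80.9/10) + 10^(74.6/10)) = 10·log₁₀(183500000) = 82.6 dB SPL.

82.6 dB SPL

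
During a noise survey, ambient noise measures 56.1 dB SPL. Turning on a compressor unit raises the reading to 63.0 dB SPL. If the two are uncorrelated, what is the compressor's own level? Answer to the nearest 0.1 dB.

Background correction is a power subtraction:
L_src = 10·log₁₀(10^(63.0/10) − 10^(56.1/10)) = 10·log₁₀(1588000) = 62.0 dB SPL.

62.0 dB SPL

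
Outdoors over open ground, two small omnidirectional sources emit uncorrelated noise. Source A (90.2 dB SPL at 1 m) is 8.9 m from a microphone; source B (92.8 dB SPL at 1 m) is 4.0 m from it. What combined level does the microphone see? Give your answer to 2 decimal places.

At the listener: L_A = 90.2 − 20·log₁₀(8.9) = 71.212 dB; L_B = 92.8 − 20·log₁₀(4.0) = 80.759 dB.
Combined: 10·log₁₀(10^(71.212/10)+10^(80.759/10)) = 81.22 dB SPL.

81.22 dB SPL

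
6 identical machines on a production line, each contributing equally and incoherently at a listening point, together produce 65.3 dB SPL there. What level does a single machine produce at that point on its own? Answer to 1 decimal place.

6 equal incoherent sources add 10·log₁₀(6) = 7.78 dB over one source.
L_one = 65.3 − 7.78 = 57.5 dB SPL.

57.5 dB SPL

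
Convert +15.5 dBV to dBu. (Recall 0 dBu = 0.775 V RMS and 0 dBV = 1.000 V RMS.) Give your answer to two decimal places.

The offset between the scales is 20·log₁₀(0.775/1.000) = −2.214 dB.
So dBu = +15.5 + 2.214 = +17.71 dBu.

+17.71 dBu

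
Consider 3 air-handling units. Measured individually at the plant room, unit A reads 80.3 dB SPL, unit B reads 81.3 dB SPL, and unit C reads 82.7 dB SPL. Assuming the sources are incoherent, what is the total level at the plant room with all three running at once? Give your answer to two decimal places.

Incoherent sources sum as intensities:
L_total = 10·log₁₀(10^(80.3/10) + 10^(81.3/10) + 10^(82.7/10)) = 10·log₁₀(428300000) = 86.32 dB SPL.

86.32 dB SPL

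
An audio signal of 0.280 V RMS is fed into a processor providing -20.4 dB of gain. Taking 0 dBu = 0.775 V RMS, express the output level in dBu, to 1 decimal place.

-29.2 dBu

Input level: 20·log₁₀(0.280/0.775) = -8.84 dBu.
Output: -8.84 − 20.4 = -29.2 dBu.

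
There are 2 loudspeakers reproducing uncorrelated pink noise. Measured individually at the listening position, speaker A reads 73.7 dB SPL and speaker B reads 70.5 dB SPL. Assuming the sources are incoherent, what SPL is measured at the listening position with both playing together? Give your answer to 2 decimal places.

75.40 dB SPL

Uncorrelated sources add in intensity (power), not in dB.
L_total = 10·log₁₀(10^(73.7/10) + 10^(70.5/10)) = 10·log₁₀(34660000) = 75.40 dB SPL.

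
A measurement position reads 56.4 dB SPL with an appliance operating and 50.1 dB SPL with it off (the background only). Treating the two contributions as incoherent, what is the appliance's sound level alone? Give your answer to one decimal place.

Subtract intensities: L_src = 10·log₁₀(10^(L_total/10) − 10^(L_bg/10)).
L_src = 10·log₁₀(10^(56.4/10) − 10^(50.1/10)) = 10·log₁₀(334200) = 55.2 dB SPL.

55.2 dB SPL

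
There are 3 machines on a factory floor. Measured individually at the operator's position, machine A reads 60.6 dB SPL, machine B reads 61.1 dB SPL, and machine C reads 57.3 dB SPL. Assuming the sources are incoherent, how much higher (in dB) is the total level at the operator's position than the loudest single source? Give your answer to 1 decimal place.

3.6 dB

Add the sources as powers (linear), then convert back to dB:
L_total = 10·log₁₀(10^(60.6/10) + 10^(61.1/10) + 10^(57.3/10)) = 64.73 dB SPL.
Excess over the loudest (61.1 dB): 64.73 − 61.1 = 3.6 dB.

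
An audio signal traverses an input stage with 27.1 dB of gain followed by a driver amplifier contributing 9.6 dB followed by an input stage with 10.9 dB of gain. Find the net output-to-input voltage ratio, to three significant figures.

240

Net gain = 27.1 + 9.6 + 10.9 = 47.6 dB.
Voltage ratio = 10^(47.6/20) = 240.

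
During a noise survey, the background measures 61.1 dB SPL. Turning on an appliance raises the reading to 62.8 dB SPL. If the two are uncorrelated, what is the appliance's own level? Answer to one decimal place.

57.9 dB SPL

Subtract intensities: L_src = 10·log₁₀(10^(L_total/10) − 10^(L_bg/10)).
L_src = 10·log₁₀(10^(62.8/10) − 10^(61.1/10)) = 10·log₁₀(617200) = 57.9 dB SPL.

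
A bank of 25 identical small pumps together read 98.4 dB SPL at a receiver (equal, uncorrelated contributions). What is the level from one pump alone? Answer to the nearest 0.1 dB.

84.4 dB SPL

25 equal incoherent sources add 10·log₁₀(25) = 13.98 dB over one source.
L_one = 98.4 − 13.98 = 84.4 dB SPL.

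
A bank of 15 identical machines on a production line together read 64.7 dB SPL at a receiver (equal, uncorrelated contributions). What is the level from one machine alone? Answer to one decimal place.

15 equal incoherent sources add 10·log₁₀(15) = 11.76 dB over one source.
L_one = 64.7 − 11.76 = 52.9 dB SPL.

52.9 dB SPL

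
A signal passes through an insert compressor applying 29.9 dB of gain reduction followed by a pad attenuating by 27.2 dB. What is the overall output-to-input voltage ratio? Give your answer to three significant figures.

Net gain = (−29.9) + (−27.2) = -57.1 dB.
Voltage ratio = 10^(-57.1/20) = 0.00140.

0.00140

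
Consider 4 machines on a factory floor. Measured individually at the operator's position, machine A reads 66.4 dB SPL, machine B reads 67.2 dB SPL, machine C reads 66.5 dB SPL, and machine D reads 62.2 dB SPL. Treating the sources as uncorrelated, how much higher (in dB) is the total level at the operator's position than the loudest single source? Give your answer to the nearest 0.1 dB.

4.8 dB

Incoherent sources sum as intensities:
L_total = 10·log₁₀(10^(66.4/10) + 10^(67.2/10) + 10^(66.5/10) + 10^(62.2/10)) = 71.97 dB SPL.
Excess over the loudest (67.2 dB): 71.97 − 67.2 = 4.8 dB.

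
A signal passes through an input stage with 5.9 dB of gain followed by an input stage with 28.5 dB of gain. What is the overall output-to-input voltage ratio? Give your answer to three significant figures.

52.5

Net gain = 5.9 + 28.5 = 34.4 dB.
Voltage ratio = 10^(34.4/20) = 52.5.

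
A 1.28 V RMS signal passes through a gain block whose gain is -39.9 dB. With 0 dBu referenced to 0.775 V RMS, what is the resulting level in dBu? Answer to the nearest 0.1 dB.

Input level: 20·log₁₀(1.28/0.775) = 4.36 dBu.
Output: 4.36 − 39.9 = -35.5 dBu.

-35.5 dBu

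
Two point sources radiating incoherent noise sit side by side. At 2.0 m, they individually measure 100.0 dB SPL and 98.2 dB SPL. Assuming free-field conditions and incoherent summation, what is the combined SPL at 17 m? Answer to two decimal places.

83.61 dB SPL

Combined at 2.0 m: 10·log₁₀(10^(100.0/10)+10^(98.2/10)) = 102.203 dB SPL.
Then apply −20·log₁₀(17/2.0) = -18.588 dB → 83.61 dB SPL.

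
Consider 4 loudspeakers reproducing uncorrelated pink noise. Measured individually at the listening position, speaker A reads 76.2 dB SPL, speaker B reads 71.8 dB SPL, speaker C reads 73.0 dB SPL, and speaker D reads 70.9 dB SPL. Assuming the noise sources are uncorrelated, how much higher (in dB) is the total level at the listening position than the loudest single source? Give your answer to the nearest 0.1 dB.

Uncorrelated sources add in intensity (power), not in dB.
L_total = 10·log₁₀(10^(76.2/10) + 10^(71.8/10) + 10^(73.0/10) + 10^(70.9/10)) = 79.50 dB SPL.
Excess over the loudest (76.2 dB): 79.50 − 76.2 = 3.3 dB.

3.3 dB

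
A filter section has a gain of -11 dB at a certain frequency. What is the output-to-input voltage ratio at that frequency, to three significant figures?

0.282

Voltage ratio = 10^(dB/20).
10^(-11/20) = 10^(-0.5500) = 0.282.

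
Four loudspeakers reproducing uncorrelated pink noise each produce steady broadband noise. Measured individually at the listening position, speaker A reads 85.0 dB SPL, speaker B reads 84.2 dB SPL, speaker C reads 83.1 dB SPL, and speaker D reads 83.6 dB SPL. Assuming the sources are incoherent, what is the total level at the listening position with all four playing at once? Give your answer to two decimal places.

Uncorrelated sources add in intensity (power), not in dB.
L_total = 10·log₁₀(10^(85.0/10) + 10^(84.2/10) + 10^(83.1/10) + 10^(83.6/10)) = 10·log₁₀(1013000000) = 90.05 dB SPL.

90.05 dB SPL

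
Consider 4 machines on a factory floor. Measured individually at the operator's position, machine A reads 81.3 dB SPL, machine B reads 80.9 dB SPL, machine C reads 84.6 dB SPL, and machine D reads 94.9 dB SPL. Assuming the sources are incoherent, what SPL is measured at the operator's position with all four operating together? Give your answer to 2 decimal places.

95.61 dB SPL

Incoherent sources sum as intensities:
L_total = 10·log₁₀(10^(81.3/10) + 10^(80.9/10) + 10^(84.6/10) + 10^(94.9/10)) = 10·log₁₀(3637000000) = 95.61 dB SPL.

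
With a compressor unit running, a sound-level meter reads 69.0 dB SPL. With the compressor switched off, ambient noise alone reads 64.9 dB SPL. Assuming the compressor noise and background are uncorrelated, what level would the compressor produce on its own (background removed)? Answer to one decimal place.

66.9 dB SPL

Remove the background by subtracting linear intensities:
L_src = 10·log₁₀(10^(69.0/10) − 10^(64.9/10)) = 10·log₁₀(4853000) = 66.9 dB SPL.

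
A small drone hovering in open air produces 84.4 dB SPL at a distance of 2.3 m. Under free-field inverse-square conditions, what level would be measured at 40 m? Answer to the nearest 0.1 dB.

59.6 dB SPL

For a point source in a free field, ΔL = −20·log₁₀(d₂/d₁).
ΔL = −20·log₁₀(40/2.3) = -24.81 dB, so L₂ = 84.4 + (-24.81) = 59.6 dB SPL.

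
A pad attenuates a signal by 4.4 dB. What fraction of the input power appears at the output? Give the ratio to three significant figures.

Power ratio = 10^(dB/10).
10^(-4.4/10) = 10^(-0.4400) = 0.363.

0.363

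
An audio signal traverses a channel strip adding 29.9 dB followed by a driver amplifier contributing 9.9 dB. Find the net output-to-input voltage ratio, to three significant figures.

Net gain = 29.9 + 9.9 = 39.8 dB.
Voltage ratio = 10^(39.8/20) = 97.7.

97.7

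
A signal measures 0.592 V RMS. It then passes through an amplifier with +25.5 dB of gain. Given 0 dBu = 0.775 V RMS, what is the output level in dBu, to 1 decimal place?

+23.2 dBu

Input level: 20·log₁₀(0.592/0.775) = -2.34 dBu.
Output: -2.34 + 25.5 = +23.2 dBu.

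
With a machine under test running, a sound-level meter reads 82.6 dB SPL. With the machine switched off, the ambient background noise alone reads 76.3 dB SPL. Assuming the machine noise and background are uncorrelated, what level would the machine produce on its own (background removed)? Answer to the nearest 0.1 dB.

Background correction is a power subtraction:
L_src = 10·log₁₀(10^(82.6/10) − 10^(76.3/10)) = 10·log₁₀(139300000) = 81.4 dB SPL.

81.4 dB SPL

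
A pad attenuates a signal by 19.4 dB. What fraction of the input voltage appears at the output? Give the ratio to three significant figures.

0.107

Voltage ratio = 10^(dB/20).
10^(-19.4/20) = 10^(-0.9700) = 0.107.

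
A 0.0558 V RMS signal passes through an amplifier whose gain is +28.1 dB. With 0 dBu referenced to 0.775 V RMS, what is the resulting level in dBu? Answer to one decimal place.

Input level: 20·log₁₀(0.0558/0.775) = -22.85 dBu.
Output: -22.85 + 28.1 = +5.2 dBu.

+5.2 dBu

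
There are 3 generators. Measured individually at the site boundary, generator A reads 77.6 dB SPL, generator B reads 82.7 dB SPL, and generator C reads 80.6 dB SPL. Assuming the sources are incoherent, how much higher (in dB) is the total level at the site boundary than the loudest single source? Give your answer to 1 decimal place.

2.8 dB

Add the sources as powers (linear), then convert back to dB:
L_total = 10·log₁₀(10^(77.6/10) + 10^(82.7/10) + 10^(80.6/10)) = 85.55 dB SPL.
Excess over the loudest (82.7 dB): 85.55 − 82.7 = 2.8 dB.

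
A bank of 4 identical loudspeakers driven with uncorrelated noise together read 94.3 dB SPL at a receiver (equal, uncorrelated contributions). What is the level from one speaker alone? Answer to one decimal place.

4 equal incoherent sources add 10·log₁₀(4) = 6.02 dB over one source.
L_one = 94.3 − 6.02 = 88.3 dB SPL.

88.3 dB SPL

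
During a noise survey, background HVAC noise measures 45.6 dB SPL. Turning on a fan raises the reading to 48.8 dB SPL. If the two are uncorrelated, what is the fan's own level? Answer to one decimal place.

Subtract intensities: L_src = 10·log₁₀(10^(L_total/10) − 10^(L_bg/10)).
L_src = 10·log₁₀(10^(48.8/10) − 10^(45.6/10)) = 10·log₁₀(39550) = 46.0 dB SPL.

46.0 dB SPL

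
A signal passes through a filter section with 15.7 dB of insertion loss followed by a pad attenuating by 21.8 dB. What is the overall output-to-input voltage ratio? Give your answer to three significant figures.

0.0133

Net gain = (−15.7) + (−21.8) = -37.5 dB.
Voltage ratio = 10^(-37.5/20) = 0.0133.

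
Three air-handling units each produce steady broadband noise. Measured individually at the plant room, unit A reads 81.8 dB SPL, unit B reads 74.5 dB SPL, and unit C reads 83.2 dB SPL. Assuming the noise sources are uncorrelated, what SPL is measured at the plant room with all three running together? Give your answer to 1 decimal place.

Incoherent sources sum as intensities:
L_total = 10·log₁₀(10^(81.8/10) + 10^(74.5/10) + 10^(83.2/10)) = 10·log₁₀(388500000) = 85.9 dB SPL.

85.9 dB SPL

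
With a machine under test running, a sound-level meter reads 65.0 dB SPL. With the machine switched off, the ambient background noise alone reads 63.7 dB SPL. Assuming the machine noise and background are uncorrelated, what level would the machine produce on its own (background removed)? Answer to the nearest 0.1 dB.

Remove the background by subtracting linear intensities:
L_src = 10·log₁₀(10^(65.0/10) − 10^(63.7/10)) = 10·log₁₀(818000) = 59.1 dB SPL.

59.1 dB SPL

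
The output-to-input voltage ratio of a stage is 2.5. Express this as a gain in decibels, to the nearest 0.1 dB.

8.0 dB

For a voltage ratio, dB = 20·log₁₀(V₂/V₁).
20·log₁₀(2.5) = 8.0 dB.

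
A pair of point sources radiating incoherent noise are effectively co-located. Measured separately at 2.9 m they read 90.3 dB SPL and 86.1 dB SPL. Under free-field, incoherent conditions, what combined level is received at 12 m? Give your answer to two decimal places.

79.36 dB SPL

Combined at 2.9 m: 10·log₁₀(10^(90.3/10)+10^(86.1/10)) = 91.699 dB SPL.
Then apply −20·log₁₀(12/2.9) = -12.336 dB → 79.36 dB SPL.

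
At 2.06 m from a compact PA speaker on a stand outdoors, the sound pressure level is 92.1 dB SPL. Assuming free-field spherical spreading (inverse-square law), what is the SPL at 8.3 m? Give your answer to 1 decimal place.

80.0 dB SPL

Inverse-square spreading gives ΔL = −20·log₁₀(d₂/d₁).
ΔL = −20·log₁₀(8.3/2.06) = -12.10 dB, so L₂ = 92.1 + (-12.10) = 80.0 dB SPL.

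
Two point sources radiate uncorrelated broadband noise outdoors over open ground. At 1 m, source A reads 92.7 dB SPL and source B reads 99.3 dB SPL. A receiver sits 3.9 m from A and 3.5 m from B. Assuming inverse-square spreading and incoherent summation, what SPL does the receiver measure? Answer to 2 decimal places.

89.12 dB SPL

At the listener: L_A = 92.7 − 20·log₁₀(3.9) = 80.879 dB; L_B = 99.3 − 20·log₁₀(3.5) = 88.419 dB.
Combined: 10·log₁₀(10^(80.879/10)+10^(88.419/10)) = 89.12 dB SPL.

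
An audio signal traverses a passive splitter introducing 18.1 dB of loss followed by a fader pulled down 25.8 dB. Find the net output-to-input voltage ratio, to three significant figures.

Net gain = (−18.1) + (−25.8) = -43.9 dB.
Voltage ratio = 10^(-43.9/20) = 0.00638.

0.00638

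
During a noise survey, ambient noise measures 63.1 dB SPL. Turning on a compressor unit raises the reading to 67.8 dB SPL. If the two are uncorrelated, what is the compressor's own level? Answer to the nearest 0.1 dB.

66.0 dB SPL

Background correction is a power subtraction:
L_src = 10·log₁₀(10^(67.8/10) − 10^(63.1/10)) = 10·log₁₀(3984000) = 66.0 dB SPL.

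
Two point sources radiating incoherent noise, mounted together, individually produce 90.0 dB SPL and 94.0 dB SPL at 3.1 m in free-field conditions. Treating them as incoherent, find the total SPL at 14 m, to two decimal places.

82.36 dB SPL

Combined at 3.1 m: 10·log₁₀(10^(90.0/10)+10^(94.0/10)) = 95.455 dB SPL.
Then apply −20·log₁₀(14/3.1) = -13.095 dB → 82.36 dB SPL.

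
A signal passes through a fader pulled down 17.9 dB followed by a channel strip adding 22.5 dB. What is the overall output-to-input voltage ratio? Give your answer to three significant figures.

1.70

Net gain = (−17.9) + 22.5 = 4.6 dB.
Voltage ratio = 10^(4.6/20) = 1.70.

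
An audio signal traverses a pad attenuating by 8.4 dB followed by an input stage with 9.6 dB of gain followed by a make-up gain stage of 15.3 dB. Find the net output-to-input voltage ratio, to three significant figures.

6.68

Net gain = (−8.4) + 9.6 + 15.3 = 16.5 dB.
Voltage ratio = 10^(16.5/20) = 6.68.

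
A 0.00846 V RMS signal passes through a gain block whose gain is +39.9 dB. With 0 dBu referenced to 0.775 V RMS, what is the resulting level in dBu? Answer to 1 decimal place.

Input level: 20·log₁₀(0.00846/0.775) = -39.24 dBu.
Output: -39.24 + 39.9 = +0.7 dBu.

+0.7 dBu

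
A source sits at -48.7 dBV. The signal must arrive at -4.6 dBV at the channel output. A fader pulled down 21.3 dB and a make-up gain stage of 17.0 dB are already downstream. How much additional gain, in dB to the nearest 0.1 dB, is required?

The required make-up gain is the shortfall in the dB sum.
G = -4.6 − (-48.7) + 21.3 − 17.0 = 48.4 dB.

48.4 dB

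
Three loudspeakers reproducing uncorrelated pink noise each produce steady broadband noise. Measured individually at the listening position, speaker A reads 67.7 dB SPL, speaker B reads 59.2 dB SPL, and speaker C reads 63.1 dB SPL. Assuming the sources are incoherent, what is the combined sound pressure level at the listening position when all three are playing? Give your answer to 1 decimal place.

Uncorrelated sources add in intensity (power), not in dB.
L_total = 10·log₁₀(10^(67.7/10) + 10^(59.2/10) + 10^(63.1/10)) = 10·log₁₀(8762000) = 69.4 dB SPL.

69.4 dB SPL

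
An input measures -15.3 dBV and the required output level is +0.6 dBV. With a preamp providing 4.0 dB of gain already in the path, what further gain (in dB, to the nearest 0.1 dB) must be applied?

11.9 dB

The required make-up gain is the shortfall in the dB sum.
G = +0.6 − (-15.3) − 4.0 = 11.9 dB.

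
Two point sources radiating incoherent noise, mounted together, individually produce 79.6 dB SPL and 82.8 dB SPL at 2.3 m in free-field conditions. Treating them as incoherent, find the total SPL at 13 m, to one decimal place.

69.5 dB SPL

Combined at 2.3 m: 10·log₁₀(10^(79.6/10)+10^(82.8/10)) = 84.50 dB SPL.
Then apply −20·log₁₀(13/2.3) = -15.04 dB → 69.5 dB SPL.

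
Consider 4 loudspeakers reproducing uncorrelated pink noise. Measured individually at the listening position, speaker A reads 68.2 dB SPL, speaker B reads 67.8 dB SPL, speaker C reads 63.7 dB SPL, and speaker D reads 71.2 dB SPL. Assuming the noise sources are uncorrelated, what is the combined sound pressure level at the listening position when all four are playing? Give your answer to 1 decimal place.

Incoherent sources sum as intensities:
L_total = 10·log₁₀(10^(68.2/10) + 10^(67.8/10) + 10^(63.7/10) + 10^(71.2/10)) = 10·log₁₀(28160000) = 74.5 dB SPL.

74.5 dB SPL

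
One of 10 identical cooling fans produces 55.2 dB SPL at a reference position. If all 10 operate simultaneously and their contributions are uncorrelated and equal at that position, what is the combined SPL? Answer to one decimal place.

65.2 dB SPL

10 equal incoherent sources raise the level by 10·log₁₀(10) = 10.00 dB.
L_total = 55.2 + 10.00 = 65.2 dB SPL.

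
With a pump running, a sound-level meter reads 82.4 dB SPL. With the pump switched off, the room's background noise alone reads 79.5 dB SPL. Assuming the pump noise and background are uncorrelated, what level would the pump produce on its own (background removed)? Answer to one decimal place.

79.3 dB SPL

Remove the background by subtracting linear intensities:
L_src = 10·log₁₀(10^(82.4/10) − 10^(79.5/10)) = 10·log₁₀(84650000) = 79.3 dB SPL.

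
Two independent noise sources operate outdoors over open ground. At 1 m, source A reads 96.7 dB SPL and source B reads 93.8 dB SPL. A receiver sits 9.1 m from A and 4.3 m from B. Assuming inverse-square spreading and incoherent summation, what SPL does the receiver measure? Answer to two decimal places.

82.70 dB SPL

At the listener: L_A = 96.7 − 20·log₁₀(9.1) = 77.519 dB; L_B = 93.8 − 20·log₁₀(4.3) = 81.131 dB.
Combined: 10·log₁₀(10^(77.519/10)+10^(81.131/10)) = 82.70 dB SPL.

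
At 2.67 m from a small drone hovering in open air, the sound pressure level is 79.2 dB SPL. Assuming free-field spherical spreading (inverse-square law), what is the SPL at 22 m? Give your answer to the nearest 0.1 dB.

Inverse-square spreading gives ΔL = −20·log₁₀(d₂/d₁).
ΔL = −20·log₁₀(22/2.67) = -18.32 dB, so L₂ = 79.2 + (-18.32) = 60.9 dB SPL.

60.9 dB SPL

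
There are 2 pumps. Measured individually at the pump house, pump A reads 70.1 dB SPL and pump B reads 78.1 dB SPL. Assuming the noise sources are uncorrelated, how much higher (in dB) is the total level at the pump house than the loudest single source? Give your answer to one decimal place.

0.6 dB

Incoherent sources sum as intensities:
L_total = 10·log₁₀(10^(70.1/10) + 10^(78.1/10)) = 78.74 dB SPL.
Excess over the loudest (78.1 dB): 78.74 − 78.1 = 0.6 dB.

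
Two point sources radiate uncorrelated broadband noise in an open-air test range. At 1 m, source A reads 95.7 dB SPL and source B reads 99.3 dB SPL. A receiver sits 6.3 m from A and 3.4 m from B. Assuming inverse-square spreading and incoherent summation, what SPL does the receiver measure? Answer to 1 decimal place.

At the listener: L_A = 95.7 − 20·log₁₀(6.3) = 79.71 dB; L_B = 99.3 − 20·log₁₀(3.4) = 88.67 dB.
Combined: 10·log₁₀(10^(79.71/10)+10^(88.67/10)) = 89.2 dB SPL.

89.2 dB SPL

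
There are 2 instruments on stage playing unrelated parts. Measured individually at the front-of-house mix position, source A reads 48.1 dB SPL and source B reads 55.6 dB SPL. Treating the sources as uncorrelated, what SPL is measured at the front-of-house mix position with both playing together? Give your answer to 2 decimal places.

Uncorrelated sources add in intensity (power), not in dB.
L_total = 10·log₁₀(10^(48.1/10) + 10^(55.6/10)) = 10·log₁₀(427600) = 56.31 dB SPL.

56.31 dB SPL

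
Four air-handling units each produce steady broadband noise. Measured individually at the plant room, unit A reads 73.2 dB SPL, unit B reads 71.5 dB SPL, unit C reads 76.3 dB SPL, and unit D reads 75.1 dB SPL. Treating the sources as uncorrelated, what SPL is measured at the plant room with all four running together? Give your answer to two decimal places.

Add the sources as powers (linear), then convert back to dB:
L_total = 10·log₁₀(10^(73.2/10) + 10^(71.5/10) + 10^(76.3/10) + 10^(75.1/10)) = 10·log₁₀(110000000) = 80.42 dB SPL.

80.42 dB SPL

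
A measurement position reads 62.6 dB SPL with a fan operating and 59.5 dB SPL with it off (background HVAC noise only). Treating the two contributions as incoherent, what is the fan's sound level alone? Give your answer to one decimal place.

Background correction is a power subtraction:
L_src = 10·log₁₀(10^(62.6/10) − 10^(59.5/10)) = 10·log₁₀(928400) = 59.7 dB SPL.

59.7 dB SPL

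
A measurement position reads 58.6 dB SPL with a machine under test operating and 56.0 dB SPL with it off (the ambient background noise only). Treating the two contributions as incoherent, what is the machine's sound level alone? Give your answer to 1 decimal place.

55.1 dB SPL

Subtract intensities: L_src = 10·log₁₀(10^(L_total/10) − 10^(L_bg/10)).
L_src = 10·log₁₀(10^(58.6/10) − 10^(56.0/10)) = 10·log₁₀(326300) = 55.1 dB SPL.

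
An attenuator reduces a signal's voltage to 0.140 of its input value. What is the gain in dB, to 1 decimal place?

-17.1 dB

Voltage is an amplitude quantity, so gain = 20·log₁₀(V_out/V_in).
20·log₁₀(0.140) = -17.1 dB.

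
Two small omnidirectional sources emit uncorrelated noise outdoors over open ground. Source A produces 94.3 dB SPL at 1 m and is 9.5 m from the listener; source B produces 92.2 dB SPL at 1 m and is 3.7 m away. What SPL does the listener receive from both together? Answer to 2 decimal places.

At the listener: L_A = 94.3 − 20·log₁₀(9.5) = 74.746 dB; L_B = 92.2 − 20·log₁₀(3.7) = 80.836 dB.
Combined: 10·log₁₀(10^(74.746/10)+10^(80.836/10)) = 81.79 dB SPL.

81.79 dB SPL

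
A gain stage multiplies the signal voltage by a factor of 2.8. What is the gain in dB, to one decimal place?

Voltage is an amplitude quantity, so gain = 20·log₁₀(V_out/V_in).
20·log₁₀(2.8) = 8.9 dB.

8.9 dB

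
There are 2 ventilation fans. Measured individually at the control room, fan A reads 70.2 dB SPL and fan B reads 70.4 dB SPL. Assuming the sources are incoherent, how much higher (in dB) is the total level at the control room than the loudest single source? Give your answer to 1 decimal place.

2.9 dB

Uncorrelated sources add in intensity (power), not in dB.
L_total = 10·log₁₀(10^(70.2/10) + 10^(70.4/10)) = 73.31 dB SPL.
Excess over the loudest (70.4 dB): 73.31 − 70.4 = 2.9 dB.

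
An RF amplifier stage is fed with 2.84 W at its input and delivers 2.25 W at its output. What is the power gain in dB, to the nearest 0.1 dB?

-1.0 dB

For a power ratio, dB = 10·log₁₀(P₂/P₁).
10·log₁₀(2.25/2.84) = 10·log₁₀(0.7923) = -1.0 dB.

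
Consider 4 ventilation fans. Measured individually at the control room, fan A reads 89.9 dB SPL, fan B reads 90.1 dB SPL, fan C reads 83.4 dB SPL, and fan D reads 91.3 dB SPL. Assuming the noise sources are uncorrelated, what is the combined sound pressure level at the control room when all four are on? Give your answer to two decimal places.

Uncorrelated sources add in intensity (power), not in dB.
L_total = 10·log₁₀(10^(89.9/10) + 10^(90.1/10) + 10^(83.4/10) + 10^(91.3/10)) = 10·log₁₀(3568000000) = 95.52 dB SPL.

95.52 dB SPL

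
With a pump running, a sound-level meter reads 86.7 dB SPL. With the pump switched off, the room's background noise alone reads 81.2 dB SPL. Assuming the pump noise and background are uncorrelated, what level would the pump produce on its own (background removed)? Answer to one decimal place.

85.3 dB SPL

Background correction is a power subtraction:
L_src = 10·log₁₀(10^(86.7/10) − 10^(81.2/10)) = 10·log₁₀(335900000) = 85.3 dB SPL.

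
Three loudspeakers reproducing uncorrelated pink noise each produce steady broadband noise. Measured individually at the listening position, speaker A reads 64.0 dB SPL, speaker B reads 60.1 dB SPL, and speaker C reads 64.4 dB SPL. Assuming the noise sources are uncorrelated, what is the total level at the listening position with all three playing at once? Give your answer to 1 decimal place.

Uncorrelated sources add in intensity (power), not in dB.
L_total = 10·log₁₀(10^(64.0/10) + 10^(60.1/10) + 10^(64.4/10)) = 10·log₁₀(6289000) = 68.0 dB SPL.

68.0 dB SPL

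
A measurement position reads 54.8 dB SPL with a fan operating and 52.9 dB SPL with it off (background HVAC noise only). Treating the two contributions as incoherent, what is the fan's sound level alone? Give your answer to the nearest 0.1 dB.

50.3 dB SPL

Subtract intensities: L_src = 10·log₁₀(10^(L_total/10) − 10^(L_bg/10)).
L_src = 10·log₁₀(10^(54.8/10) − 10^(52.9/10)) = 10·log₁₀(107000) = 50.3 dB SPL.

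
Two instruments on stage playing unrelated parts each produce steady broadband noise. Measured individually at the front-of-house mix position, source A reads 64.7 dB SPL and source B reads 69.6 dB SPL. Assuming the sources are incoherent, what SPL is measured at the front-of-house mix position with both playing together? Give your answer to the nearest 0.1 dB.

70.8 dB SPL

Incoherent sources sum as intensities:
L_total = 10·log₁₀(10^(64.7/10) + 10^(69.6/10)) = 10·log₁₀(12070000) = 70.8 dB SPL.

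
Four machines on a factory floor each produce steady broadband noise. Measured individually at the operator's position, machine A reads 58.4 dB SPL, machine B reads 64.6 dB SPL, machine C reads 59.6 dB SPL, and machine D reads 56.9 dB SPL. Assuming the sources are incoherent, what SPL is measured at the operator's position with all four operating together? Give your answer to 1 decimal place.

Add the sources as powers (linear), then convert back to dB:
L_total = 10·log₁₀(10^(58.4/10) + 10^(64.6/10) + 10^(59.6/10) + 10^(56.9/10)) = 10·log₁₀(4978000) = 67.0 dB SPL.

67.0 dB SPL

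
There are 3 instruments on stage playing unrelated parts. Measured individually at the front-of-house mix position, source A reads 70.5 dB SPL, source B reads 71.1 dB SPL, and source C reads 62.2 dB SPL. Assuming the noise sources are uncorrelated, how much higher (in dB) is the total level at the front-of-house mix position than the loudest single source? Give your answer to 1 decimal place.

3.0 dB

Incoherent sources sum as intensities:
L_total = 10·log₁₀(10^(70.5/10) + 10^(71.1/10) + 10^(62.2/10)) = 74.11 dB SPL.
Excess over the loudest (71.1 dB): 74.11 − 71.1 = 3.0 dB.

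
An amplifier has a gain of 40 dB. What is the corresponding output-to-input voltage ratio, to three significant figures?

100

Voltage ratio = 10^(dB/20).
10^(40/20) = 10^(2.000) = 100.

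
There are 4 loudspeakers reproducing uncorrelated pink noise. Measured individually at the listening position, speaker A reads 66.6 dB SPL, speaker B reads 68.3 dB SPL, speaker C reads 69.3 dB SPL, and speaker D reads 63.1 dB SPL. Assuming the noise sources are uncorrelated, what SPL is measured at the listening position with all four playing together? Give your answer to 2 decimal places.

73.40 dB SPL

Uncorrelated sources add in intensity (power), not in dB.
L_total = 10·log₁₀(10^(66.6/10) + 10^(68.3/10) + 10^(69.3/10) + 10^(63.1/10)) = 10·log₁₀(21880000) = 73.40 dB SPL.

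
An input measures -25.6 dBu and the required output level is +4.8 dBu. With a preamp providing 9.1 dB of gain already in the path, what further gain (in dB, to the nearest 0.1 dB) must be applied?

21.3 dB

The required make-up gain is the shortfall in the dB sum.
G = +4.8 − (-25.6) − 9.1 = 21.3 dB.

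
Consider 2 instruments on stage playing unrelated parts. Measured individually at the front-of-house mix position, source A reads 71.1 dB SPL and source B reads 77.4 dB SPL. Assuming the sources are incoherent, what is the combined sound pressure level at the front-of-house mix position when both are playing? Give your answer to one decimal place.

78.3 dB SPL

Incoherent sources sum as intensities:
L_total = 10·log₁₀(10^(71.1/10) + 10^(77.4/10)) = 10·log₁₀(67840000) = 78.3 dB SPL.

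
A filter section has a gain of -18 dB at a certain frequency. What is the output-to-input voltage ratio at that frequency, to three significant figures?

0.126

Voltage ratio = 10^(dB/20).
10^(-18/20) = 10^(-0.9000) = 0.126.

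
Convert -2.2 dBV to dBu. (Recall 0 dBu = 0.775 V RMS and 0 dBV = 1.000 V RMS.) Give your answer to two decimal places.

+0.01 dBu

The offset between the scales is 20·log₁₀(0.775/1.000) = −2.214 dB.
So dBu = -2.2 + 2.214 = +0.01 dBu.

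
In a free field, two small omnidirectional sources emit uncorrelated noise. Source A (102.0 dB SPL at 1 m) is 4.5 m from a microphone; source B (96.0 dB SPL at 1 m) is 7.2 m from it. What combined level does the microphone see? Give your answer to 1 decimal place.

89.3 dB SPL

At the listener: L_A = 102.0 − 20·log₁₀(4.5) = 88.94 dB; L_B = 96.0 − 20·log₁₀(7.2) = 78.85 dB.
Combined: 10·log₁₀(10^(88.94/10)+10^(78.85/10)) = 89.3 dB SPL.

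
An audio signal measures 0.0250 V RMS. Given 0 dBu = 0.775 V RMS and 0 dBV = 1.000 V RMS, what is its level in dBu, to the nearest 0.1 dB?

-29.8 dBu

dBu = 20·log₁₀(V / 0.775 V).
20·log₁₀(0.0250/0.775) = -29.8 dBu.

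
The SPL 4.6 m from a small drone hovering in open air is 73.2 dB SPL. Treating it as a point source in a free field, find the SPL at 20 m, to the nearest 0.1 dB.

Inverse-square spreading gives ΔL = −20·log₁₀(d₂/d₁).
ΔL = −20·log₁₀(20/4.6) = -12.77 dB, so L₂ = 73.2 + (-12.77) = 60.4 dB SPL.

60.4 dB SPL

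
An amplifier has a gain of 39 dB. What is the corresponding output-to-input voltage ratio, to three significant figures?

Voltage ratio = 10^(dB/20).
10^(39/20) = 10^(1.950) = 89.1.

89.1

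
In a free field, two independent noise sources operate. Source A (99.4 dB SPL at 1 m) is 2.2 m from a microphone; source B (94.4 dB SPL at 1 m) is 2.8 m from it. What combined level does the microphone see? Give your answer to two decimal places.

At the listener: L_A = 99.4 − 20·log₁₀(2.2) = 92.552 dB; L_B = 94.4 − 20·log₁₀(2.8) = 85.457 dB.
Combined: 10·log₁₀(10^(92.552/10)+10^(85.457/10)) = 93.33 dB SPL.

93.33 dB SPL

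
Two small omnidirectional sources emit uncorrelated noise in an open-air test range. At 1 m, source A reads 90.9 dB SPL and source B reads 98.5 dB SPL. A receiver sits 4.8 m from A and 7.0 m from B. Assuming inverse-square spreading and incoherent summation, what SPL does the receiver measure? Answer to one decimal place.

83.0 dB SPL

At the listener: L_A = 90.9 − 20·log₁₀(4.8) = 77.28 dB; L_B = 98.5 − 20·log₁₀(7.0) = 81.60 dB.
Combined: 10·log₁₀(10^(77.28/10)+10^(81.60/10)) = 83.0 dB SPL.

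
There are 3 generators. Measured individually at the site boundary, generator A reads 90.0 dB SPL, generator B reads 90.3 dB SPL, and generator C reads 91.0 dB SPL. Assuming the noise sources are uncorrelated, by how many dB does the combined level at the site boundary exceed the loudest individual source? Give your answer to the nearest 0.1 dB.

4.2 dB

Add the sources as powers (linear), then convert back to dB:
L_total = 10·log₁₀(10^(90.0/10) + 10^(90.3/10) + 10^(91.0/10)) = 95.23 dB SPL.
Excess over the loudest (91.0 dB): 95.23 − 91.0 = 4.2 dB.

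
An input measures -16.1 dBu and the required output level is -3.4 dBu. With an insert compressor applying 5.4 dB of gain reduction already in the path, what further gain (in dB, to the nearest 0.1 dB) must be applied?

18.1 dB

The required make-up gain is the shortfall in the dB sum.
G = -3.4 − (-16.1) + 5.4 = 18.1 dB.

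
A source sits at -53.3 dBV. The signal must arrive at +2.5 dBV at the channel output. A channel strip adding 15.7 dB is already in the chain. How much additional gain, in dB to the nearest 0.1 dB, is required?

The required make-up gain is the shortfall in the dB sum.
G = +2.5 − (-53.3) − 15.7 = 40.1 dB.

40.1 dB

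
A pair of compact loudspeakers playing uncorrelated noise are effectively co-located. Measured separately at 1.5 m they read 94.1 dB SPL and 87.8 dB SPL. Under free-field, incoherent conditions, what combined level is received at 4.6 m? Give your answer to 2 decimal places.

85.28 dB SPL

Combined at 1.5 m: 10·log₁₀(10^(94.1/10)+10^(87.8/10)) = 95.015 dB SPL.
Then apply −20·log₁₀(4.6/1.5) = -9.733 dB → 85.28 dB SPL.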